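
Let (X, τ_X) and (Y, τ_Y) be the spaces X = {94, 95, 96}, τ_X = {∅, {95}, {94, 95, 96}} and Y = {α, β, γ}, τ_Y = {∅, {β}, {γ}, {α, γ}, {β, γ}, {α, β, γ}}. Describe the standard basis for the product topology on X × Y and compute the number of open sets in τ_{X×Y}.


Basis B = {∅ × ∅, {95} × {β}, {95} × {γ}, {95} × {α, γ}, {95} × {β, γ}, {94, 95, 96} × {β}, {94, 95, 96} × {γ}, {95} × {α, β, γ}, {94, 95, 96} × {α, γ}, {94, 95, 96} × {β, γ}, {94, 95, 96} × {α, β, γ}}; |τ_{X×Y}| = 18.

Enumerate products U × V with U ∈ τ_X, V ∈ τ_Y (deduplicated):
  ∅ × ∅ = {} (∅)
  {95} × {β} = {(95,β)}
  {95} × {γ} = {(95,γ)}
  {95} × {α, γ} = {(95,α), (95,γ)}
  {95} × {β, γ} = {(95,β), (95,γ)}
  {94, 95, 96} × {β} = {(94,β), (95,β), (96,β)}
  {94, 95, 96} × {γ} = {(94,γ), (95,γ), (96,γ)}
  {95} × {α, β, γ} = {(95,α), (95,β), (95,γ)}
  {94, 95, 96} × {α, γ} = {(94,α), (94,γ), (95,α), (95,γ), (96,α), (96,γ)}
  {94, 95, 96} × {β, γ} = {(94,β), (94,γ), (95,β), (95,γ), (96,β), (96,γ)}
  {94, 95, 96} × {α, β, γ} = {(94,α), (94,β), (94,γ), (95,α), (95,β), (95,γ), (96,α), (96,β), (96,γ)}
These 11 distinct sets form the basis B.
Close under arbitrary unions to get τ_{X×Y}; counting gives |τ_{X×Y}| = 18.


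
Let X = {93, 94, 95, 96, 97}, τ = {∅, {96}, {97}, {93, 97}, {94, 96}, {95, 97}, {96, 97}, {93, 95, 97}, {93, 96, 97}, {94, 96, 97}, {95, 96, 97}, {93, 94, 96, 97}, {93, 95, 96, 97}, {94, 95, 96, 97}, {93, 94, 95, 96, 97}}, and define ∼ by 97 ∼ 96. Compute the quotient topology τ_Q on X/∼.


X/∼ = {[93], [94], [95], [96=97]}; |τ_Q| = 9.

Equivalence classes: [93], [94], [95], [96=97].
Quotient map π: X → X/∼ sends 93 ↦ [93], 94 ↦ [94], 95 ↦ [95], 96 ↦ [96=97], 97 ↦ [96=97].
For each subset V ⊆ X/∼, compute π^{-1}(V) ⊆ X and check whether π^{-1}(V) ∈ τ. V is open in τ_Q iff π^{-1}(V) ∈ τ.
  V = {}: π^{-1}(V) = ∅ ∈ τ ✓.
  V = {[93]}: π^{-1}(V) = {93} ∉ τ ✗.
  V = {[94]}: π^{-1}(V) = {94} ∉ τ ✗.
  V = {[93], [94]}: π^{-1}(V) = {93, 94} ∉ τ ✗.
  V = {[95]}: π^{-1}(V) = {95} ∉ τ ✗.
  V = {[93], [95]}: π^{-1}(V) = {93, 95} ∉ τ ✗.
  V = {[94], [95]}: π^{-1}(V) = {94, 95} ∉ τ ✗.
  V = {[93], [94], [95]}: π^{-1}(V) = {93, 94, 95} ∉ τ ✗.
  V = {[96=97]}: π^{-1}(V) = {96, 97} ∈ τ ✓.
  V = {[93], [96=97]}: π^{-1}(V) = {93, 96, 97} ∈ τ ✓.
  V = {[94], [96=97]}: π^{-1}(V) = {94, 96, 97} ∈ τ ✓.
  V = {[93], [94], [96=97]}: π^{-1}(V) = {93, 94, 96, 97} ∈ τ ✓.
  V = {[95], [96=97]}: π^{-1}(V) = {95, 96, 97} ∈ τ ✓.
  V = {[93], [95], [96=97]}: π^{-1}(V) = {93, 95, 96, 97} ∈ τ ✓.
  V = {[94], [95], [96=97]}: π^{-1}(V) = {94, 95, 96, 97} ∈ τ ✓.
  V = {[93], [94], [95], [96=97]}: π^{-1}(V) = {93, 94, 95, 96, 97} ∈ τ ✓.
Open sets in the quotient: τ_Q = {{}, {[96=97]}, {[93], [96=97]}, {[94], [96=97]}, {[93], [94], [96=97]}, {[95], [96=97]}, {[93], [95], [96=97]}, {[94], [95], [96=97]}, {[93], [94], [95], [96=97]}} (9 elements).


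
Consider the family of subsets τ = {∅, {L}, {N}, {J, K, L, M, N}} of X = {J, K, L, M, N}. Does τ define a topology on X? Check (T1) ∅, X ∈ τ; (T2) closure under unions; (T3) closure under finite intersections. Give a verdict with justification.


τ is NOT a topology on X.

Axiom (T1): ∅ ∈ τ? Yes; X ∈ τ? Yes.
Axiom (T2/T3): check pairwise unions and intersections of members of τ.
Counterexample for (T2): {L} ∪ {N} = {L, N} ∉ τ. Therefore τ is NOT a topology.


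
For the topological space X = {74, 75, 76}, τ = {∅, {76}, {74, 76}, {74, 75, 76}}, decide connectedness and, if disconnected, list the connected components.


(X, τ) is connected.

Find clopen sets (U ∈ τ with X ∖ U ∈ τ):
  U = ∅, X ∖ U = {74, 75, 76} — both open, so U is clopen.
  U = {74, 75, 76}, X ∖ U = ∅ — both open, so U is clopen.
Only trivial clopens (∅ and X) exist, so (X, τ) is connected.
Compute connected components by grouping points that agree on all clopens:
  component: {74, 75, 76}


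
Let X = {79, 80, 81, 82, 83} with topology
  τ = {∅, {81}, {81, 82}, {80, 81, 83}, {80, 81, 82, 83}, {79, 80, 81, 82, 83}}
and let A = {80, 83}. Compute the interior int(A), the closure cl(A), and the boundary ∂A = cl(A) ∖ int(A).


int(A) = ∅, cl(A) = {79, 80, 83}, ∂A = {79, 80, 83}.

Closed sets in (X, τ) are complements of opens:
  closed(X, τ) = {∅, {79}, {79, 82}, {79, 80, 83}, {79, 80, 82, 83}, {79, 80, 81, 82, 83}}.
int(A) = ⋃ {U ∈ τ : U ⊆ A}. Opens contained in A: ∅.
Taking the union of these: int(A) = ∅.
cl(A) = ⋂ {C closed : A ⊆ C}. Closed sets containing A: {79, 80, 83}, {79, 80, 82, 83}, {79, 80, 81, 82, 83}.
Intersecting these: cl(A) = {79, 80, 83}.
∂A = cl(A) ∖ int(A) = {79, 80, 83} ∖ ∅ = {79, 80, 83}.


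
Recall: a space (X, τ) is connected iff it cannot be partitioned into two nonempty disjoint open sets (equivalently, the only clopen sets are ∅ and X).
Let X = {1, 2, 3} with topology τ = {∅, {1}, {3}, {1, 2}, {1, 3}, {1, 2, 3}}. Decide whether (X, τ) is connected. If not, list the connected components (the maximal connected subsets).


(X, τ) is disconnected; components = [{3}, {1, 2}].

Find clopen sets (U ∈ τ with X ∖ U ∈ τ):
  U = ∅, X ∖ U = {1, 2, 3} — both open, so U is clopen.
  U = {3}, X ∖ U = {1, 2} — both open, so U is clopen.
  U = {1, 2}, X ∖ U = {3} — both open, so U is clopen.
  U = {1, 2, 3}, X ∖ U = ∅ — both open, so U is clopen.
Nontrivial clopen(s) exist: e.g. {1, 2}. So (X, τ) is disconnected.
Compute connected components by grouping points that agree on all clopens:
  component: {3}
  component: {1, 2}


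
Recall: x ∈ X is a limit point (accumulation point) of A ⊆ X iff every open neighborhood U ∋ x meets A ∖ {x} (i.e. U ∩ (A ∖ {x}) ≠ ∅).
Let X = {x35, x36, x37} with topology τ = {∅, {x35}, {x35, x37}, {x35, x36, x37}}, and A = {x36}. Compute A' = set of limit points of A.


A' = ∅

For each x ∈ X, list the open sets U ∈ τ with x ∈ U, then check whether U ∩ (A ∖ {x}) ≠ ∅ for every such U.
  x = x35: open {x35} ∋ x has {x35} ∩ (A ∖ {x35}) = ∅, so x is NOT a limit point.
  x = x36: open {x35, x36, x37} ∋ x has {x35, x36, x37} ∩ (A ∖ {x36}) = ∅, so x is NOT a limit point.
  x = x37: open {x35, x37} ∋ x has {x35, x37} ∩ (A ∖ {x37}) = ∅, so x is NOT a limit point.
Collecting: A' = ∅.


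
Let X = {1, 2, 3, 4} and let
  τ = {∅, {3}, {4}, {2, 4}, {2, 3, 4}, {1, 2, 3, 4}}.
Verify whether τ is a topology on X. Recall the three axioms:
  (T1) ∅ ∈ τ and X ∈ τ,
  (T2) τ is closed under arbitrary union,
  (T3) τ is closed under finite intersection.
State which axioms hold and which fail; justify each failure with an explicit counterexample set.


τ is NOT a topology on X.

Axiom (T1): ∅ ∈ τ? Yes; X ∈ τ? Yes.
Axiom (T2/T3): check pairwise unions and intersections of members of τ.
Counterexample for (T2): {3} ∪ {4} = {3, 4} ∉ τ. Therefore τ is NOT a topology.


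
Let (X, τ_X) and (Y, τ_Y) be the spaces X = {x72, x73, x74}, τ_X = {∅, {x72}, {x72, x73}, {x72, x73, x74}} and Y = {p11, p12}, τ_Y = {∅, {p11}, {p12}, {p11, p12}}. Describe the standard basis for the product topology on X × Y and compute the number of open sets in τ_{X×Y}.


Basis B = {∅ × ∅, {x72} × {p11}, {x72} × {p12}, {x72} × {p11, p12}, {x72, x73} × {p11}, {x72, x73} × {p12}, {x72, x73, x74} × {p11}, {x72, x73, x74} × {p12}, {x72, x73} × {p11, p12}, {x72, x73, x74} × {p11, p12}}; |τ_{X×Y}| = 16.

Enumerate products U × V with U ∈ τ_X, V ∈ τ_Y (deduplicated):
  ∅ × ∅ = {} (∅)
  {x72} × {p11} = {(x72,p11)}
  {x72} × {p12} = {(x72,p12)}
  {x72} × {p11, p12} = {(x72,p11), (x72,p12)}
  {x72, x73} × {p11} = {(x72,p11), (x73,p11)}
  {x72, x73} × {p12} = {(x72,p12), (x73,p12)}
  {x72, x73, x74} × {p11} = {(x72,p11), (x73,p11), (x74,p11)}
  {x72, x73, x74} × {p12} = {(x72,p12), (x73,p12), (x74,p12)}
  {x72, x73} × {p11, p12} = {(x72,p11), (x72,p12), (x73,p11), (x73,p12)}
  {x72, x73, x74} × {p11, p12} = {(x72,p11), (x72,p12), (x73,p11), (x73,p12), (x74,p11), (x74,p12)}
These 10 distinct sets form the basis B.
Close under arbitrary unions to get τ_{X×Y}; counting gives |τ_{X×Y}| = 16.


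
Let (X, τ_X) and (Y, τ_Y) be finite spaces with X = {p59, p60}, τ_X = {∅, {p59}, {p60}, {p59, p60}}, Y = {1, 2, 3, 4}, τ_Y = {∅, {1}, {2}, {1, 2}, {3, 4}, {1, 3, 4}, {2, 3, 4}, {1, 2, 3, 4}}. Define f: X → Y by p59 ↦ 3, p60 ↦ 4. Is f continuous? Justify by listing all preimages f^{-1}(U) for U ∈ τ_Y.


f IS continuous.

Compute f^{-1}(U) for each U ∈ τ_Y:
  U = ∅: f^{-1}(U) = ∅ ∈ τ_X ✓.
  U = {1}: f^{-1}(U) = ∅ ∈ τ_X ✓.
  U = {2}: f^{-1}(U) = ∅ ∈ τ_X ✓.
  U = {1, 2}: f^{-1}(U) = ∅ ∈ τ_X ✓.
  U = {3, 4}: f^{-1}(U) = {p59, p60} ∈ τ_X ✓.
  U = {1, 3, 4}: f^{-1}(U) = {p59, p60} ∈ τ_X ✓.
  U = {2, 3, 4}: f^{-1}(U) = {p59, p60} ∈ τ_X ✓.
  U = {1, 2, 3, 4}: f^{-1}(U) = {p59, p60} ∈ τ_X ✓.
Every preimage lies in τ_X, so f IS continuous.


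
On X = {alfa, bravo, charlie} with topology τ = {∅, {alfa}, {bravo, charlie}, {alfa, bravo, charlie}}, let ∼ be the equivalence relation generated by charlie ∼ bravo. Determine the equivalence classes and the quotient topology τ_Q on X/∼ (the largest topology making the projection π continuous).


X/∼ = {[alfa], [bravo=charlie]}; |τ_Q| = 4.

Equivalence classes: [alfa], [bravo=charlie].
Quotient map π: X → X/∼ sends alfa ↦ [alfa], bravo ↦ [bravo=charlie], charlie ↦ [bravo=charlie].
For each subset V ⊆ X/∼, compute π^{-1}(V) ⊆ X and check whether π^{-1}(V) ∈ τ. V is open in τ_Q iff π^{-1}(V) ∈ τ.
  V = {}: π^{-1}(V) = ∅ ∈ τ ✓.
  V = {[alfa]}: π^{-1}(V) = {alfa} ∈ τ ✓.
  V = {[bravo=charlie]}: π^{-1}(V) = {bravo, charlie} ∈ τ ✓.
  V = {[alfa], [bravo=charlie]}: π^{-1}(V) = {alfa, bravo, charlie} ∈ τ ✓.
Open sets in the quotient: τ_Q = {{}, {[alfa]}, {[bravo=charlie]}, {[alfa], [bravo=charlie]}} (4 elements).


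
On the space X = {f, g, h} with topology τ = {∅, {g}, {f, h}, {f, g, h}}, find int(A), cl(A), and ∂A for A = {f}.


int(A) = ∅, cl(A) = {f, h}, ∂A = {f, h}.

Closed sets in (X, τ) are complements of opens:
  closed(X, τ) = {∅, {g}, {f, h}, {f, g, h}}.
int(A) = ⋃ {U ∈ τ : U ⊆ A}. Opens contained in A: ∅.
Taking the union of these: int(A) = ∅.
cl(A) = ⋂ {C closed : A ⊆ C}. Closed sets containing A: {f, h}, {f, g, h}.
Intersecting these: cl(A) = {f, h}.
∂A = cl(A) ∖ int(A) = {f, h} ∖ ∅ = {f, h}.


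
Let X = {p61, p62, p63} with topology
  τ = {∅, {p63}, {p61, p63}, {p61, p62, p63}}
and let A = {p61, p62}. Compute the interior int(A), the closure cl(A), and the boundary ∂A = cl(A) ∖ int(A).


int(A) = ∅, cl(A) = {p61, p62}, ∂A = {p61, p62}.

Closed sets in (X, τ) are complements of opens:
  closed(X, τ) = {∅, {p62}, {p61, p62}, {p61, p62, p63}}.
int(A) = ⋃ {U ∈ τ : U ⊆ A}. Opens contained in A: ∅.
Taking the union of these: int(A) = ∅.
cl(A) = ⋂ {C closed : A ⊆ C}. Closed sets containing A: {p61, p62}, {p61, p62, p63}.
Intersecting these: cl(A) = {p61, p62}.
∂A = cl(A) ∖ int(A) = {p61, p62} ∖ ∅ = {p61, p62}.


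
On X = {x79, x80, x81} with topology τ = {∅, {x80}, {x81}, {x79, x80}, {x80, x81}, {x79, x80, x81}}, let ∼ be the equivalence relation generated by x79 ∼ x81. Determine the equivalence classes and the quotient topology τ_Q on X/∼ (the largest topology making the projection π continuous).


X/∼ = {[x79=x81], [x80]}; |τ_Q| = 3.

Equivalence classes: [x79=x81], [x80].
Quotient map π: X → X/∼ sends x79 ↦ [x79=x81], x80 ↦ [x80], x81 ↦ [x79=x81].
For each subset V ⊆ X/∼, compute π^{-1}(V) ⊆ X and check whether π^{-1}(V) ∈ τ. V is open in τ_Q iff π^{-1}(V) ∈ τ.
  V = {}: π^{-1}(V) = ∅ ∈ τ ✓.
  V = {[x79=x81]}: π^{-1}(V) = {x79, x81} ∉ τ ✗.
  V = {[x80]}: π^{-1}(V) = {x80} ∈ τ ✓.
  V = {[x79=x81], [x80]}: π^{-1}(V) = {x79, x80, x81} ∈ τ ✓.
Open sets in the quotient: τ_Q = {{}, {[x80]}, {[x79=x81], [x80]}} (3 elements).


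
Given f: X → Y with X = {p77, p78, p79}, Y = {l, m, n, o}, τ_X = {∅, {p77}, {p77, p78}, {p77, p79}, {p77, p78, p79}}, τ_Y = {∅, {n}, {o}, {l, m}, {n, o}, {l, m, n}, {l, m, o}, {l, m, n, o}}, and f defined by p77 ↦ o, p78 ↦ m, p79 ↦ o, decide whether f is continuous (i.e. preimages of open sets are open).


f is NOT continuous.

Compute f^{-1}(U) for each U ∈ τ_Y:
  U = ∅: f^{-1}(U) = ∅ ∈ τ_X ✓.
  U = {n}: f^{-1}(U) = ∅ ∈ τ_X ✓.
  U = {o}: f^{-1}(U) = {p77, p79} ∈ τ_X ✓.
  U = {l, m}: f^{-1}(U) = {p78} ∉ τ_X ✗.
  U = {n, o}: f^{-1}(U) = {p77, p79} ∈ τ_X ✓.
  U = {l, m, n}: f^{-1}(U) = {p78} ∉ τ_X ✗.
  U = {l, m, o}: f^{-1}(U) = {p77, p78, p79} ∈ τ_X ✓.
  U = {l, m, n, o}: f^{-1}(U) = {p77, p78, p79} ∈ τ_X ✓.
Found U = {l, m} with f^{-1}(U) = {p78} not in τ_X. Therefore f is NOT continuous.


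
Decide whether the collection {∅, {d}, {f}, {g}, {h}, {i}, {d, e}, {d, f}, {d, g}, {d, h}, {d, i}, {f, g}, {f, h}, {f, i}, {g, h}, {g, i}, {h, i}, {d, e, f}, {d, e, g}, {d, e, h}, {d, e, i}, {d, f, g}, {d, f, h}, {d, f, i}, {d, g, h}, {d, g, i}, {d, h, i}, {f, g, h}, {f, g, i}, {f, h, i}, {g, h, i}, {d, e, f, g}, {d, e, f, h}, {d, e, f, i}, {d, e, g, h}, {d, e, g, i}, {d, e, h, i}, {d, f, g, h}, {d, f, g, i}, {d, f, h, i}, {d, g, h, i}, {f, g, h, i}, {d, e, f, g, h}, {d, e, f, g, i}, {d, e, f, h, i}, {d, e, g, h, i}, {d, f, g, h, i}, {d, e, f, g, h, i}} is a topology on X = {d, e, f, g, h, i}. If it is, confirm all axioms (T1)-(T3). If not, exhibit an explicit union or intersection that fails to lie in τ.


τ IS a topology on X.

Axiom (T1): ∅ ∈ τ? Yes; X ∈ τ? Yes.
Axiom (T2/T3): check pairwise unions and intersections of members of τ.
All pairwise intersections and unions checked — each lies in τ. Therefore τ satisfies (T1), (T2), (T3): it IS a topology on X.


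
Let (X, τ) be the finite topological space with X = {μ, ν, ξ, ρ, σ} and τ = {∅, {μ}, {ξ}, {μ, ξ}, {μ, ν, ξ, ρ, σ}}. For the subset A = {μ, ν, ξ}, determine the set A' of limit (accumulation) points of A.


A' = {ν, ρ, σ}

For each x ∈ X, list the open sets U ∈ τ with x ∈ U, then check whether U ∩ (A ∖ {x}) ≠ ∅ for every such U.
  x = μ: open {μ} ∋ x has {μ} ∩ (A ∖ {μ}) = ∅, so x is NOT a limit point.
  x = ν: opens ∋ x are {μ, ν, ξ, ρ, σ}; each meets A ∖ {ν}, so x IS a limit point.
  x = ξ: open {ξ} ∋ x has {ξ} ∩ (A ∖ {ξ}) = ∅, so x is NOT a limit point.
  x = ρ: opens ∋ x are {μ, ν, ξ, ρ, σ}; each meets A ∖ {ρ}, so x IS a limit point.
  x = σ: opens ∋ x are {μ, ν, ξ, ρ, σ}; each meets A ∖ {σ}, so x IS a limit point.
Collecting: A' = {ν, ρ, σ}.


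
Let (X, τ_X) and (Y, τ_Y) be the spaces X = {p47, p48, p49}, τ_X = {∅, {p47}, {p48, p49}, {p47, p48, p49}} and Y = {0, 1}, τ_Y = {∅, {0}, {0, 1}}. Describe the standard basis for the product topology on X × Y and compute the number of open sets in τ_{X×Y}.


Basis B = {∅ × ∅, {p47} × {0}, {p47} × {0, 1}, {p48, p49} × {0}, {p47, p48, p49} × {0}, {p48, p49} × {0, 1}, {p47, p48, p49} × {0, 1}}; |τ_{X×Y}| = 9.

Enumerate products U × V with U ∈ τ_X, V ∈ τ_Y (deduplicated):
  ∅ × ∅ = {} (∅)
  {p47} × {0} = {(p47,0)}
  {p47} × {0, 1} = {(p47,0), (p47,1)}
  {p48, p49} × {0} = {(p48,0), (p49,0)}
  {p47, p48, p49} × {0} = {(p47,0), (p48,0), (p49,0)}
  {p48, p49} × {0, 1} = {(p48,0), (p48,1), (p49,0), (p49,1)}
  {p47, p48, p49} × {0, 1} = {(p47,0), (p47,1), (p48,0), (p48,1), (p49,0), (p49,1)}
These 7 distinct sets form the basis B.
Close under arbitrary unions to get τ_{X×Y}; counting gives |τ_{X×Y}| = 9.


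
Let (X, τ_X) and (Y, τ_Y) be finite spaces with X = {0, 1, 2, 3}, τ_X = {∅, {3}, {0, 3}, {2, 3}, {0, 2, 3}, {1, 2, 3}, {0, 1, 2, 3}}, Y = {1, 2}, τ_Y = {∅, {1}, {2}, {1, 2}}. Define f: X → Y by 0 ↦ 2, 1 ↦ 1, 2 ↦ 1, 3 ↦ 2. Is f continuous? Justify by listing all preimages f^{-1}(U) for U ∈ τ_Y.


f is NOT continuous.

Compute f^{-1}(U) for each U ∈ τ_Y:
  U = ∅: f^{-1}(U) = ∅ ∈ τ_X ✓.
  U = {1}: f^{-1}(U) = {1, 2} ∉ τ_X ✗.
  U = {2}: f^{-1}(U) = {0, 3} ∈ τ_X ✓.
  U = {1, 2}: f^{-1}(U) = {0, 1, 2, 3} ∈ τ_X ✓.
Found U = {1} with f^{-1}(U) = {1, 2} not in τ_X. Therefore f is NOT continuous.


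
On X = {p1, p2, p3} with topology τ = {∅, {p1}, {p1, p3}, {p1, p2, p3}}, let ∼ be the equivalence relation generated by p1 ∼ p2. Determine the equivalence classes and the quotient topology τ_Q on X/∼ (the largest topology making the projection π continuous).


X/∼ = {[p1=p2], [p3]}; |τ_Q| = 2.

Equivalence classes: [p1=p2], [p3].
Quotient map π: X → X/∼ sends p1 ↦ [p1=p2], p2 ↦ [p1=p2], p3 ↦ [p3].
For each subset V ⊆ X/∼, compute π^{-1}(V) ⊆ X and check whether π^{-1}(V) ∈ τ. V is open in τ_Q iff π^{-1}(V) ∈ τ.
  V = {}: π^{-1}(V) = ∅ ∈ τ ✓.
  V = {[p1=p2]}: π^{-1}(V) = {p1, p2} ∉ τ ✗.
  V = {[p3]}: π^{-1}(V) = {p3} ∉ τ ✗.
  V = {[p1=p2], [p3]}: π^{-1}(V) = {p1, p2, p3} ∈ τ ✓.
Open sets in the quotient: τ_Q = {{}, {[p1=p2], [p3]}} (2 elements).


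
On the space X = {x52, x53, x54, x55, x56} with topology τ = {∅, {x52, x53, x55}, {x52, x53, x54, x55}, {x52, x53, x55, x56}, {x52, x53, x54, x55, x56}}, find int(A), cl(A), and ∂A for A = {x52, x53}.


int(A) = ∅, cl(A) = {x52, x53, x54, x55, x56}, ∂A = {x52, x53, x54, x55, x56}.

Closed sets in (X, τ) are complements of opens:
  closed(X, τ) = {∅, {x54}, {x56}, {x54, x56}, {x52, x53, x54, x55, x56}}.
int(A) = ⋃ {U ∈ τ : U ⊆ A}. Opens contained in A: ∅.
Taking the union of these: int(A) = ∅.
cl(A) = ⋂ {C closed : A ⊆ C}. Closed sets containing A: {x52, x53, x54, x55, x56}.
Intersecting these: cl(A) = {x52, x53, x54, x55, x56}.
∂A = cl(A) ∖ int(A) = {x52, x53, x54, x55, x56} ∖ ∅ = {x52, x53, x54, x55, x56}.


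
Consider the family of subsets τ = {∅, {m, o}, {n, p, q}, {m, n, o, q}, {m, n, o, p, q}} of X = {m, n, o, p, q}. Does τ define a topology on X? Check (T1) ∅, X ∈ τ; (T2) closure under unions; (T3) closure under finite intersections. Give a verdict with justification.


τ is NOT a topology on X.

Axiom (T1): ∅ ∈ τ? Yes; X ∈ τ? Yes.
Axiom (T2/T3): check pairwise unions and intersections of members of τ.
Counterexample for (T3): {n, p, q} ∩ {m, n, o, q} = {n, q} ∉ τ. Therefore τ is NOT a topology.


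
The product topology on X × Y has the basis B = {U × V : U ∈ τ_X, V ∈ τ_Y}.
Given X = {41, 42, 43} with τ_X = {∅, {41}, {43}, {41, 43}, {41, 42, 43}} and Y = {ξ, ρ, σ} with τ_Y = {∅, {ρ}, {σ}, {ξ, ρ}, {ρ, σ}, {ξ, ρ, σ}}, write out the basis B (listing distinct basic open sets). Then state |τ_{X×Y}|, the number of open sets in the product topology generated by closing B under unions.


Basis B = {∅ × ∅, {41} × {ρ}, {41} × {σ}, {43} × {ρ}, {43} × {σ}, {41} × {ξ, ρ}, {41} × {ρ, σ}, {41, 43} × {ρ}, {41, 43} × {σ}, {43} × {ξ, ρ}, {43} × {ρ, σ}, {41} × {ξ, ρ, σ}, {41, 42, 43} × {ρ}, {41, 42, 43} × {σ}, {43} × {ξ, ρ, σ}, {41, 43} × {ξ, ρ}, {41, 43} × {ρ, σ}, {41, 43} × {ξ, ρ, σ}, {41, 42, 43} × {ξ, ρ}, {41, 42, 43} × {ρ, σ}, {41, 42, 43} × {ξ, ρ, σ}}; |τ_{X×Y}| = 70.

Enumerate products U × V with U ∈ τ_X, V ∈ τ_Y (deduplicated):
  ∅ × ∅ = {} (∅)
  {41} × {ρ} = {(41,ρ)}
  {41} × {σ} = {(41,σ)}
  {43} × {ρ} = {(43,ρ)}
  {43} × {σ} = {(43,σ)}
  {41} × {ξ, ρ} = {(41,ξ), (41,ρ)}
  {41} × {ρ, σ} = {(41,ρ), (41,σ)}
  {41, 43} × {ρ} = {(41,ρ), (43,ρ)}
  {41, 43} × {σ} = {(41,σ), (43,σ)}
  {43} × {ξ, ρ} = {(43,ξ), (43,ρ)}
  {43} × {ρ, σ} = {(43,ρ), (43,σ)}
  {41} × {ξ, ρ, σ} = {(41,ξ), (41,ρ), (41,σ)}
  {41, 42, 43} × {ρ} = {(41,ρ), (42,ρ), (43,ρ)}
  {41, 42, 43} × {σ} = {(41,σ), (42,σ), (43,σ)}
  {43} × {ξ, ρ, σ} = {(43,ξ), (43,ρ), (43,σ)}
  {41, 43} × {ξ, ρ} = {(41,ξ), (41,ρ), (43,ξ), (43,ρ)}
  {41, 43} × {ρ, σ} = {(41,ρ), (41,σ), (43,ρ), (43,σ)}
  {41, 43} × {ξ, ρ, σ} = {(41,ξ), (41,ρ), (41,σ), (43,ξ), (43,ρ), (43,σ)}
  {41, 42, 43} × {ξ, ρ} = {(41,ξ), (41,ρ), (42,ξ), (42,ρ), (43,ξ), (43,ρ)}
  {41, 42, 43} × {ρ, σ} = {(41,ρ), (41,σ), (42,ρ), (42,σ), (43,ρ), (43,σ)}
  {41, 42, 43} × {ξ, ρ, σ} = {(41,ξ), (41,ρ), (41,σ), (42,ξ), (42,ρ), (42,σ), (43,ξ), (43,ρ), (43,σ)}
These 21 distinct sets form the basis B.
Close under arbitrary unions to get τ_{X×Y}; counting gives |τ_{X×Y}| = 70.


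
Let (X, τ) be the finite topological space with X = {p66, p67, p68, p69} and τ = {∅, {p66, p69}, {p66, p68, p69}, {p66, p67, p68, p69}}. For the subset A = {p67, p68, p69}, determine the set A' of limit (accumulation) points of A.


A' = {p66, p67, p68}

For each x ∈ X, list the open sets U ∈ τ with x ∈ U, then check whether U ∩ (A ∖ {x}) ≠ ∅ for every such U.
  x = p66: opens ∋ x are {p66, p69}, {p66, p68, p69}, {p66, p67, p68, p69}; each meets A ∖ {p66}, so x IS a limit point.
  x = p67: opens ∋ x are {p66, p67, p68, p69}; each meets A ∖ {p67}, so x IS a limit point.
  x = p68: opens ∋ x are {p66, p68, p69}, {p66, p67, p68, p69}; each meets A ∖ {p68}, so x IS a limit point.
  x = p69: open {p66, p69} ∋ x has {p66, p69} ∩ (A ∖ {p69}) = ∅, so x is NOT a limit point.
Collecting: A' = {p66, p67, p68}.


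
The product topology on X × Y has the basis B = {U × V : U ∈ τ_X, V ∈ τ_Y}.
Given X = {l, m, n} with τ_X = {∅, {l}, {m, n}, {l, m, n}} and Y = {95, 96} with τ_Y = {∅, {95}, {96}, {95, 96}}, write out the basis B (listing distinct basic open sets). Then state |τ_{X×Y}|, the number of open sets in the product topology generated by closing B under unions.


Basis B = {∅ × ∅, {l} × {95}, {l} × {96}, {l} × {95, 96}, {m, n} × {95}, {m, n} × {96}, {l, m, n} × {95}, {l, m, n} × {96}, {m, n} × {95, 96}, {l, m, n} × {95, 96}}; |τ_{X×Y}| = 16.

Enumerate products U × V with U ∈ τ_X, V ∈ τ_Y (deduplicated):
  ∅ × ∅ = {} (∅)
  {l} × {95} = {(l,95)}
  {l} × {96} = {(l,96)}
  {l} × {95, 96} = {(l,95), (l,96)}
  {m, n} × {95} = {(m,95), (n,95)}
  {m, n} × {96} = {(m,96), (n,96)}
  {l, m, n} × {95} = {(l,95), (m,95), (n,95)}
  {l, m, n} × {96} = {(l,96), (m,96), (n,96)}
  {m, n} × {95, 96} = {(m,95), (m,96), (n,95), (n,96)}
  {l, m, n} × {95, 96} = {(l,95), (l,96), (m,95), (m,96), (n,95), (n,96)}
These 10 distinct sets form the basis B.
Close under arbitrary unions to get τ_{X×Y}; counting gives |τ_{X×Y}| = 16.


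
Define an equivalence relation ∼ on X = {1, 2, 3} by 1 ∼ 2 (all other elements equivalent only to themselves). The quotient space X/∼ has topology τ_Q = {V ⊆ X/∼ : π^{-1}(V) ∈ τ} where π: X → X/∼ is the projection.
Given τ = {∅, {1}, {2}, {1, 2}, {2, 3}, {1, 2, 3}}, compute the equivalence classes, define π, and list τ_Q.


X/∼ = {[1=2], [3]}; |τ_Q| = 3.

Equivalence classes: [1=2], [3].
Quotient map π: X → X/∼ sends 1 ↦ [1=2], 2 ↦ [1=2], 3 ↦ [3].
For each subset V ⊆ X/∼, compute π^{-1}(V) ⊆ X and check whether π^{-1}(V) ∈ τ. V is open in τ_Q iff π^{-1}(V) ∈ τ.
  V = {}: π^{-1}(V) = ∅ ∈ τ ✓.
  V = {[1=2]}: π^{-1}(V) = {1, 2} ∈ τ ✓.
  V = {[3]}: π^{-1}(V) = {3} ∉ τ ✗.
  V = {[1=2], [3]}: π^{-1}(V) = {1, 2, 3} ∈ τ ✓.
Open sets in the quotient: τ_Q = {{}, {[1=2]}, {[1=2], [3]}} (3 elements).


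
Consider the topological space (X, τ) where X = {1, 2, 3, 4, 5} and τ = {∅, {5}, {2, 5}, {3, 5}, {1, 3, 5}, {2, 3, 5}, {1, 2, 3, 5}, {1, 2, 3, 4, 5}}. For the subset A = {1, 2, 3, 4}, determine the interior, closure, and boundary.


int(A) = ∅, cl(A) = {1, 2, 3, 4}, ∂A = {1, 2, 3, 4}.

Closed sets in (X, τ) are complements of opens:
  closed(X, τ) = {∅, {4}, {1, 4}, {2, 4}, {1, 2, 4}, {1, 3, 4}, {1, 2, 3, 4}, {1, 2, 3, 4, 5}}.
int(A) = ⋃ {U ∈ τ : U ⊆ A}. Opens contained in A: ∅.
Taking the union of these: int(A) = ∅.
cl(A) = ⋂ {C closed : A ⊆ C}. Closed sets containing A: {1, 2, 3, 4}, {1, 2, 3, 4, 5}.
Intersecting these: cl(A) = {1, 2, 3, 4}.
∂A = cl(A) ∖ int(A) = {1, 2, 3, 4} ∖ ∅ = {1, 2, 3, 4}.


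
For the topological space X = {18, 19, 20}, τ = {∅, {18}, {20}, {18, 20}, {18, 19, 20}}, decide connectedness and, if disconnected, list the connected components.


(X, τ) is connected.

Find clopen sets (U ∈ τ with X ∖ U ∈ τ):
  U = ∅, X ∖ U = {18, 19, 20} — both open, so U is clopen.
  U = {18, 19, 20}, X ∖ U = ∅ — both open, so U is clopen.
Only trivial clopens (∅ and X) exist, so (X, τ) is connected.
Compute connected components by grouping points that agree on all clopens:
  component: {18, 19, 20}


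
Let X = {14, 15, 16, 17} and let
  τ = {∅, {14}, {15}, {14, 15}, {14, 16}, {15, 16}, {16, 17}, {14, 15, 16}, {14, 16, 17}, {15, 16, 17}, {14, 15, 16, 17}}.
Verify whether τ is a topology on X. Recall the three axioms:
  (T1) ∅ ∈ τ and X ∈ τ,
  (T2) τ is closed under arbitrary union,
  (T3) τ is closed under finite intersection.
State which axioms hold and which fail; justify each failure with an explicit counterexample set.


τ is NOT a topology on X.

Axiom (T1): ∅ ∈ τ? Yes; X ∈ τ? Yes.
Axiom (T2/T3): check pairwise unions and intersections of members of τ.
Counterexample for (T3): {14, 16} ∩ {15, 16} = {16} ∉ τ. Therefore τ is NOT a topology.


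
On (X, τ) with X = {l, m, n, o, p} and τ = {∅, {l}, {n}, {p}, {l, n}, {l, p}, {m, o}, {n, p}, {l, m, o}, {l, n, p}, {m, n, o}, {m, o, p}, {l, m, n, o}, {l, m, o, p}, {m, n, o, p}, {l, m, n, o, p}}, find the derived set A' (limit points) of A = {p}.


A' = ∅

For each x ∈ X, list the open sets U ∈ τ with x ∈ U, then check whether U ∩ (A ∖ {x}) ≠ ∅ for every such U.
  x = l: open {l} ∋ x has {l} ∩ (A ∖ {l}) = ∅, so x is NOT a limit point.
  x = m: open {m, o} ∋ x has {m, o} ∩ (A ∖ {m}) = ∅, so x is NOT a limit point.
  x = n: open {n} ∋ x has {n} ∩ (A ∖ {n}) = ∅, so x is NOT a limit point.
  x = o: open {m, o} ∋ x has {m, o} ∩ (A ∖ {o}) = ∅, so x is NOT a limit point.
  x = p: open {p} ∋ x has {p} ∩ (A ∖ {p}) = ∅, so x is NOT a limit point.
Collecting: A' = ∅.


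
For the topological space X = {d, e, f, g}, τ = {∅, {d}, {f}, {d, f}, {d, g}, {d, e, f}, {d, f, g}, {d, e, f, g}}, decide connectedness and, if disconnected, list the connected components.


(X, τ) is connected.

Find clopen sets (U ∈ τ with X ∖ U ∈ τ):
  U = ∅, X ∖ U = {d, e, f, g} — both open, so U is clopen.
  U = {d, e, f, g}, X ∖ U = ∅ — both open, so U is clopen.
Only trivial clopens (∅ and X) exist, so (X, τ) is connected.
Compute connected components by grouping points that agree on all clopens:
  component: {d, e, f, g}


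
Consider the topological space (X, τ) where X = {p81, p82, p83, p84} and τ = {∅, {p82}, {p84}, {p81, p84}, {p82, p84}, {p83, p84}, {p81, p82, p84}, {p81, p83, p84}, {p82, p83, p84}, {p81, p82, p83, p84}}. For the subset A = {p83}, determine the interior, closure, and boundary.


int(A) = ∅, cl(A) = {p83}, ∂A = {p83}.

Closed sets in (X, τ) are complements of opens:
  closed(X, τ) = {∅, {p81}, {p82}, {p83}, {p81, p82}, {p81, p83}, {p82, p83}, {p81, p82, p83}, {p81, p83, p84}, {p81, p82, p83, p84}}.
int(A) = ⋃ {U ∈ τ : U ⊆ A}. Opens contained in A: ∅.
Taking the union of these: int(A) = ∅.
cl(A) = ⋂ {C closed : A ⊆ C}. Closed sets containing A: {p83}, {p81, p83}, {p82, p83}, {p81, p82, p83}, {p81, p83, p84}, {p81, p82, p83, p84}.
Intersecting these: cl(A) = {p83}.
∂A = cl(A) ∖ int(A) = {p83} ∖ ∅ = {p83}.


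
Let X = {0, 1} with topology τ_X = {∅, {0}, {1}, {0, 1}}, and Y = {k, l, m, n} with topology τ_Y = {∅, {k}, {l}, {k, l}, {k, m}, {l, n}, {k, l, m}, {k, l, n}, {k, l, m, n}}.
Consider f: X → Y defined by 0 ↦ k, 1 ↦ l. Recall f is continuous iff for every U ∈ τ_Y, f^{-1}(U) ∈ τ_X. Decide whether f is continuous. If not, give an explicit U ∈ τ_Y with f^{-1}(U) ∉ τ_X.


f IS continuous.

Compute f^{-1}(U) for each U ∈ τ_Y:
  U = ∅: f^{-1}(U) = ∅ ∈ τ_X ✓.
  U = {k}: f^{-1}(U) = {0} ∈ τ_X ✓.
  U = {l}: f^{-1}(U) = {1} ∈ τ_X ✓.
  U = {k, l}: f^{-1}(U) = {0, 1} ∈ τ_X ✓.
  U = {k, m}: f^{-1}(U) = {0} ∈ τ_X ✓.
  U = {l, n}: f^{-1}(U) = {1} ∈ τ_X ✓.
  U = {k, l, m}: f^{-1}(U) = {0, 1} ∈ τ_X ✓.
  U = {k, l, n}: f^{-1}(U) = {0, 1} ∈ τ_X ✓.
  U = {k, l, m, n}: f^{-1}(U) = {0, 1} ∈ τ_X ✓.
Every preimage lies in τ_X, so f IS continuous.


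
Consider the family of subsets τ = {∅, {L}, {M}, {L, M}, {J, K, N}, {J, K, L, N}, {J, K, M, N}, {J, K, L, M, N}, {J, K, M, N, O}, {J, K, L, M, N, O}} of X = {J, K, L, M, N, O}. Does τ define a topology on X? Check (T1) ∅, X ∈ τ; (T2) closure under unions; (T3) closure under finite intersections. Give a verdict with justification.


τ IS a topology on X.

Axiom (T1): ∅ ∈ τ? Yes; X ∈ τ? Yes.
Axiom (T2/T3): check pairwise unions and intersections of members of τ.
All pairwise intersections and unions checked — each lies in τ. Therefore τ satisfies (T1), (T2), (T3): it IS a topology on X.


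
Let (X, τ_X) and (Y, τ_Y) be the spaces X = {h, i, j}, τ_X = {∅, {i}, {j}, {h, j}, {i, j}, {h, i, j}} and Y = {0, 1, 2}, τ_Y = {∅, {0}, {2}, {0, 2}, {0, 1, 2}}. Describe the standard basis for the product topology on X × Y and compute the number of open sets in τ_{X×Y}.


Basis B = {∅ × ∅, {i} × {0}, {i} × {2}, {j} × {0}, {j} × {2}, {h, j} × {0}, {h, j} × {2}, {i} × {0, 2}, {i, j} × {0}, {i, j} × {2}, {j} × {0, 2}, {h, i, j} × {0}, {h, i, j} × {2}, {i} × {0, 1, 2}, {j} × {0, 1, 2}, {h, j} × {0, 2}, {i, j} × {0, 2}, {h, j} × {0, 1, 2}, {h, i, j} × {0, 2}, {i, j} × {0, 1, 2}, {h, i, j} × {0, 1, 2}}; |τ_{X×Y}| = 70.

Enumerate products U × V with U ∈ τ_X, V ∈ τ_Y (deduplicated):
  ∅ × ∅ = {} (∅)
  {i} × {0} = {(i,0)}
  {i} × {2} = {(i,2)}
  {j} × {0} = {(j,0)}
  {j} × {2} = {(j,2)}
  {h, j} × {0} = {(h,0), (j,0)}
  {h, j} × {2} = {(h,2), (j,2)}
  {i} × {0, 2} = {(i,0), (i,2)}
  {i, j} × {0} = {(i,0), (j,0)}
  {i, j} × {2} = {(i,2), (j,2)}
  {j} × {0, 2} = {(j,0), (j,2)}
  {h, i, j} × {0} = {(h,0), (i,0), (j,0)}
  {h, i, j} × {2} = {(h,2), (i,2), (j,2)}
  {i} × {0, 1, 2} = {(i,0), (i,1), (i,2)}
  {j} × {0, 1, 2} = {(j,0), (j,1), (j,2)}
  {h, j} × {0, 2} = {(h,0), (h,2), (j,0), (j,2)}
  {i, j} × {0, 2} = {(i,0), (i,2), (j,0), (j,2)}
  {h, j} × {0, 1, 2} = {(h,0), (h,1), (h,2), (j,0), (j,1), (j,2)}
  {h, i, j} × {0, 2} = {(h,0), (h,2), (i,0), (i,2), (j,0), (j,2)}
  {i, j} × {0, 1, 2} = {(i,0), (i,1), (i,2), (j,0), (j,1), (j,2)}
  {h, i, j} × {0, 1, 2} = {(h,0), (h,1), (h,2), (i,0), (i,1), (i,2), (j,0), (j,1), (j,2)}
These 21 distinct sets form the basis B.
Close under arbitrary unions to get τ_{X×Y}; counting gives |τ_{X×Y}| = 70.


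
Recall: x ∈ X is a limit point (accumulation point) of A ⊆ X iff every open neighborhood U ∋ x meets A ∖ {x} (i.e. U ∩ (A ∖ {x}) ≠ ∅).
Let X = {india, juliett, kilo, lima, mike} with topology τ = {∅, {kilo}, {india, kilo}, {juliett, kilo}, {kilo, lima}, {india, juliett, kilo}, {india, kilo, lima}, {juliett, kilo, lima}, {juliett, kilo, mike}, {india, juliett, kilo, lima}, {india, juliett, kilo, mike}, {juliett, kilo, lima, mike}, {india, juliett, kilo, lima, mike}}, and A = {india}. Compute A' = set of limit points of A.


A' = ∅

For each x ∈ X, list the open sets U ∈ τ with x ∈ U, then check whether U ∩ (A ∖ {x}) ≠ ∅ for every such U.
  x = india: open {india, kilo} ∋ x has {india, kilo} ∩ (A ∖ {india}) = ∅, so x is NOT a limit point.
  x = juliett: open {juliett, kilo} ∋ x has {juliett, kilo} ∩ (A ∖ {juliett}) = ∅, so x is NOT a limit point.
  x = kilo: open {kilo} ∋ x has {kilo} ∩ (A ∖ {kilo}) = ∅, so x is NOT a limit point.
  x = lima: open {kilo, lima} ∋ x has {kilo, lima} ∩ (A ∖ {lima}) = ∅, so x is NOT a limit point.
  x = mike: open {juliett, kilo, mike} ∋ x has {juliett, kilo, mike} ∩ (A ∖ {mike}) = ∅, so x is NOT a limit point.
Collecting: A' = ∅.


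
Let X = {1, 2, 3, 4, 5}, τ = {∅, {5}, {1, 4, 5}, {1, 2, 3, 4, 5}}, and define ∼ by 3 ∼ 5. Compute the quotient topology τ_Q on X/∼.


X/∼ = {[1], [2], [3=5], [4]}; |τ_Q| = 2.

Equivalence classes: [1], [2], [3=5], [4].
Quotient map π: X → X/∼ sends 1 ↦ [1], 2 ↦ [2], 3 ↦ [3=5], 4 ↦ [4], 5 ↦ [3=5].
For each subset V ⊆ X/∼, compute π^{-1}(V) ⊆ X and check whether π^{-1}(V) ∈ τ. V is open in τ_Q iff π^{-1}(V) ∈ τ.
  V = {}: π^{-1}(V) = ∅ ∈ τ ✓.
  V = {[1]}: π^{-1}(V) = {1} ∉ τ ✗.
  V = {[2]}: π^{-1}(V) = {2} ∉ τ ✗.
  V = {[1], [2]}: π^{-1}(V) = {1, 2} ∉ τ ✗.
  V = {[3=5]}: π^{-1}(V) = {3, 5} ∉ τ ✗.
  V = {[1], [3=5]}: π^{-1}(V) = {1, 3, 5} ∉ τ ✗.
  V = {[2], [3=5]}: π^{-1}(V) = {2, 3, 5} ∉ τ ✗.
  V = {[1], [2], [3=5]}: π^{-1}(V) = {1, 2, 3, 5} ∉ τ ✗.
  V = {[4]}: π^{-1}(V) = {4} ∉ τ ✗.
  V = {[1], [4]}: π^{-1}(V) = {1, 4} ∉ τ ✗.
  V = {[2], [4]}: π^{-1}(V) = {2, 4} ∉ τ ✗.
  V = {[1], [2], [4]}: π^{-1}(V) = {1, 2, 4} ∉ τ ✗.
  V = {[3=5], [4]}: π^{-1}(V) = {3, 4, 5} ∉ τ ✗.
  V = {[1], [3=5], [4]}: π^{-1}(V) = {1, 3, 4, 5} ∉ τ ✗.
  V = {[2], [3=5], [4]}: π^{-1}(V) = {2, 3, 4, 5} ∉ τ ✗.
  V = {[1], [2], [3=5], [4]}: π^{-1}(V) = {1, 2, 3, 4, 5} ∈ τ ✓.
Open sets in the quotient: τ_Q = {{}, {[1], [2], [3=5], [4]}} (2 elements).


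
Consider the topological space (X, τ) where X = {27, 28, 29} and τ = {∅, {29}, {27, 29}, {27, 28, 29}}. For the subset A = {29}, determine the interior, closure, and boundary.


int(A) = {29}, cl(A) = {27, 28, 29}, ∂A = {27, 28}.

Closed sets in (X, τ) are complements of opens:
  closed(X, τ) = {∅, {28}, {27, 28}, {27, 28, 29}}.
int(A) = ⋃ {U ∈ τ : U ⊆ A}. Opens contained in A: ∅, {29}.
Taking the union of these: int(A) = {29}.
cl(A) = ⋂ {C closed : A ⊆ C}. Closed sets containing A: {27, 28, 29}.
Intersecting these: cl(A) = {27, 28, 29}.
∂A = cl(A) ∖ int(A) = {27, 28, 29} ∖ {29} = {27, 28}.


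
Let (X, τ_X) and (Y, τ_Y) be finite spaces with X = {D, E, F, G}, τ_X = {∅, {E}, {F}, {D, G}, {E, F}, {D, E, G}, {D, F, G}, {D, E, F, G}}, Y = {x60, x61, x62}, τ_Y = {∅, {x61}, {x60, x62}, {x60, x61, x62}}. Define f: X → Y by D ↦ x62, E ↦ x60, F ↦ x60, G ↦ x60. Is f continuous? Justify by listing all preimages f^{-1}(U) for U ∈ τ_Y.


f IS continuous.

Compute f^{-1}(U) for each U ∈ τ_Y:
  U = ∅: f^{-1}(U) = ∅ ∈ τ_X ✓.
  U = {x61}: f^{-1}(U) = ∅ ∈ τ_X ✓.
  U = {x60, x62}: f^{-1}(U) = {D, E, F, G} ∈ τ_X ✓.
  U = {x60, x61, x62}: f^{-1}(U) = {D, E, F, G} ∈ τ_X ✓.
Every preimage lies in τ_X, so f IS continuous.


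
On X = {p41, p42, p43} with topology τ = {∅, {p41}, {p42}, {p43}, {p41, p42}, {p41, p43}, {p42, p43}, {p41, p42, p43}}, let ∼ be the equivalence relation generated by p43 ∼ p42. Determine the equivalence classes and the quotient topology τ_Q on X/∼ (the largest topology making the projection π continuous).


X/∼ = {[p41], [p42=p43]}; |τ_Q| = 4.

Equivalence classes: [p41], [p42=p43].
Quotient map π: X → X/∼ sends p41 ↦ [p41], p42 ↦ [p42=p43], p43 ↦ [p42=p43].
For each subset V ⊆ X/∼, compute π^{-1}(V) ⊆ X and check whether π^{-1}(V) ∈ τ. V is open in τ_Q iff π^{-1}(V) ∈ τ.
  V = {}: π^{-1}(V) = ∅ ∈ τ ✓.
  V = {[p41]}: π^{-1}(V) = {p41} ∈ τ ✓.
  V = {[p42=p43]}: π^{-1}(V) = {p42, p43} ∈ τ ✓.
  V = {[p41], [p42=p43]}: π^{-1}(V) = {p41, p42, p43} ∈ τ ✓.
Open sets in the quotient: τ_Q = {{}, {[p41]}, {[p42=p43]}, {[p41], [p42=p43]}} (4 elements).


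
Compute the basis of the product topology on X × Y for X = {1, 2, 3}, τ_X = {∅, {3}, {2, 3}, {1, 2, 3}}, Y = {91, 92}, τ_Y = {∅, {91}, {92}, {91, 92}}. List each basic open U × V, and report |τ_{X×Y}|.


Basis B = {∅ × ∅, {3} × {91}, {3} × {92}, {2, 3} × {91}, {2, 3} × {92}, {3} × {91, 92}, {1, 2, 3} × {91}, {1, 2, 3} × {92}, {2, 3} × {91, 92}, {1, 2, 3} × {91, 92}}; |τ_{X×Y}| = 16.

Enumerate products U × V with U ∈ τ_X, V ∈ τ_Y (deduplicated):
  ∅ × ∅ = {} (∅)
  {3} × {91} = {(3,91)}
  {3} × {92} = {(3,92)}
  {2, 3} × {91} = {(2,91), (3,91)}
  {2, 3} × {92} = {(2,92), (3,92)}
  {3} × {91, 92} = {(3,91), (3,92)}
  {1, 2, 3} × {91} = {(1,91), (2,91), (3,91)}
  {1, 2, 3} × {92} = {(1,92), (2,92), (3,92)}
  {2, 3} × {91, 92} = {(2,91), (2,92), (3,91), (3,92)}
  {1, 2, 3} × {91, 92} = {(1,91), (1,92), (2,91), (2,92), (3,91), (3,92)}
These 10 distinct sets form the basis B.
Close under arbitrary unions to get τ_{X×Y}; counting gives |τ_{X×Y}| = 16.


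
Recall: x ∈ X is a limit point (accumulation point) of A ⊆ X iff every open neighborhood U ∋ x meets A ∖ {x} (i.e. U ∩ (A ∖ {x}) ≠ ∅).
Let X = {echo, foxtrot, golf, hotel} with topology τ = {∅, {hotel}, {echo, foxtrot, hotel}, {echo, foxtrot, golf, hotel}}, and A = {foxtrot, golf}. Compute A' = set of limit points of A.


A' = {echo, golf}

For each x ∈ X, list the open sets U ∈ τ with x ∈ U, then check whether U ∩ (A ∖ {x}) ≠ ∅ for every such U.
  x = echo: opens ∋ x are {echo, foxtrot, hotel}, {echo, foxtrot, golf, hotel}; each meets A ∖ {echo}, so x IS a limit point.
  x = foxtrot: open {echo, foxtrot, hotel} ∋ x has {echo, foxtrot, hotel} ∩ (A ∖ {foxtrot}) = ∅, so x is NOT a limit point.
  x = golf: opens ∋ x are {echo, foxtrot, golf, hotel}; each meets A ∖ {golf}, so x IS a limit point.
  x = hotel: open {hotel} ∋ x has {hotel} ∩ (A ∖ {hotel}) = ∅, so x is NOT a limit point.
Collecting: A' = {echo, golf}.


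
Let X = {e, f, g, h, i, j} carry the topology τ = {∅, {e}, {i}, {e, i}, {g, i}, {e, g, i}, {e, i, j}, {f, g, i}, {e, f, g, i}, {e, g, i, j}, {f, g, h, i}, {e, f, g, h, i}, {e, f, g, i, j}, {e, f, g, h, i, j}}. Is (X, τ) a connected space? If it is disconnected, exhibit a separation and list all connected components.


(X, τ) is connected.

Find clopen sets (U ∈ τ with X ∖ U ∈ τ):
  U = ∅, X ∖ U = {e, f, g, h, i, j} — both open, so U is clopen.
  U = {e, f, g, h, i, j}, X ∖ U = ∅ — both open, so U is clopen.
Only trivial clopens (∅ and X) exist, so (X, τ) is connected.
Compute connected components by grouping points that agree on all clopens:
  component: {e, f, g, h, i, j}


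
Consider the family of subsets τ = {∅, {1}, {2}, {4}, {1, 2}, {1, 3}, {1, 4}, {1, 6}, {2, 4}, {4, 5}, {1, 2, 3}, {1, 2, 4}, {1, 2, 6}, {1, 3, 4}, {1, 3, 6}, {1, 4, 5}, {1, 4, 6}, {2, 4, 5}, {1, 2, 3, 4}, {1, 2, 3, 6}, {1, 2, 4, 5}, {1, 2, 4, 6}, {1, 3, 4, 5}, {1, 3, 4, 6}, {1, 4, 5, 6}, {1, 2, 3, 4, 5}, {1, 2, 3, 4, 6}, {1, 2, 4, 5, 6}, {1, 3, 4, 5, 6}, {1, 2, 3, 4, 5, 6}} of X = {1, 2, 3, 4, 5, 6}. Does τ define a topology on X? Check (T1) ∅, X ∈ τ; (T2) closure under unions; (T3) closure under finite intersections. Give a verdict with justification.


τ IS a topology on X.

Axiom (T1): ∅ ∈ τ? Yes; X ∈ τ? Yes.
Axiom (T2/T3): check pairwise unions and intersections of members of τ.
All pairwise intersections and unions checked — each lies in τ. Therefore τ satisfies (T1), (T2), (T3): it IS a topology on X.


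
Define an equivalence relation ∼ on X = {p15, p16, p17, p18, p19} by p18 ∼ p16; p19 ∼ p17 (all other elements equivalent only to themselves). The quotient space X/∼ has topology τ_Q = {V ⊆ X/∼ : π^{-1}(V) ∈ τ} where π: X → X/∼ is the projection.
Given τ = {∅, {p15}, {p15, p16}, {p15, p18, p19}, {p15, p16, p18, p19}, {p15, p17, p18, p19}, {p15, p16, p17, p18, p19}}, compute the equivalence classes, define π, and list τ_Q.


X/∼ = {[p15], [p16=p18], [p17=p19]}; |τ_Q| = 3.

Equivalence classes: [p15], [p16=p18], [p17=p19].
Quotient map π: X → X/∼ sends p15 ↦ [p15], p16 ↦ [p16=p18], p17 ↦ [p17=p19], p18 ↦ [p16=p18], p19 ↦ [p17=p19].
For each subset V ⊆ X/∼, compute π^{-1}(V) ⊆ X and check whether π^{-1}(V) ∈ τ. V is open in τ_Q iff π^{-1}(V) ∈ τ.
  V = {}: π^{-1}(V) = ∅ ∈ τ ✓.
  V = {[p15]}: π^{-1}(V) = {p15} ∈ τ ✓.
  V = {[p16=p18]}: π^{-1}(V) = {p16, p18} ∉ τ ✗.
  V = {[p15], [p16=p18]}: π^{-1}(V) = {p15, p16, p18} ∉ τ ✗.
  V = {[p17=p19]}: π^{-1}(V) = {p17, p19} ∉ τ ✗.
  V = {[p15], [p17=p19]}: π^{-1}(V) = {p15, p17, p19} ∉ τ ✗.
  V = {[p16=p18], [p17=p19]}: π^{-1}(V) = {p16, p17, p18, p19} ∉ τ ✗.
  V = {[p15], [p16=p18], [p17=p19]}: π^{-1}(V) = {p15, p16, p17, p18, p19} ∈ τ ✓.
Open sets in the quotient: τ_Q = {{}, {[p15]}, {[p15], [p16=p18], [p17=p19]}} (3 elements).
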